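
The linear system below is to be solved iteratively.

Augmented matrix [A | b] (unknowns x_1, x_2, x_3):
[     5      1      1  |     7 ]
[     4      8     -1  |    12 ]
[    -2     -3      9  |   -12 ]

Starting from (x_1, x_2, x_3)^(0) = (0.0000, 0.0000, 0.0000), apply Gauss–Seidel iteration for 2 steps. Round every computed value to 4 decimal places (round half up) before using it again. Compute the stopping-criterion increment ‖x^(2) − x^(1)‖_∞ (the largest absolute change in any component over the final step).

Iteration 1:
  x_1 = (7 - (1)·0.0000 - (1)·0.0000) / (5) = 1.4000
  x_2 = (12 - (4)·1.4000 - (-1)·0.0000) / (8) = 0.8000
  x_3 = (-12 - (-2)·1.4000 - (-3)·0.8000) / (9) = -0.7556
Iteration 2:
  x_1 = (7 - (1)·0.8000 - (1)·-0.7556) / (5) = 1.3911
  x_2 = (12 - (4)·1.3911 - (-1)·-0.7556) / (8) = 0.7100
  x_3 = (-12 - (-2)·1.3911 - (-3)·0.7100) / (9) = -0.7875
Change: (-0.0089, -0.0900, -0.0319) → max |·| = 0.0900

0.0900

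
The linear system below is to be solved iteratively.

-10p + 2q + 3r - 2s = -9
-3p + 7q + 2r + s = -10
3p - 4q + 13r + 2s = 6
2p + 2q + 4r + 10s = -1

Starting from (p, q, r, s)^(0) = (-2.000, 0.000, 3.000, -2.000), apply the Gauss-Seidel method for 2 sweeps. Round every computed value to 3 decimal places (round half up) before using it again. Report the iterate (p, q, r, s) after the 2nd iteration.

(0.730, -1.054, 0.015, -0.041)

Iteration 1:
  p = (-9 - (2)·0.000 - (3)·3.000 - (-2)·-2.000) / (-10) = 2.200
  q = (-10 - (-3)·2.200 - (2)·3.000 - (1)·-2.000) / (7) = -1.057
  r = (6 - (3)·2.200 - (-4)·-1.057 - (2)·-2.000) / (13) = -0.064
  s = (-1 - (2)·2.200 - (2)·-1.057 - (4)·-0.064) / (10) = -0.303
Iteration 2:
  p = (-9 - (2)·-1.057 - (3)·-0.064 - (-2)·-0.303) / (-10) = 0.730
  q = (-10 - (-3)·0.730 - (2)·-0.064 - (1)·-0.303) / (7) = -1.054
  r = (6 - (3)·0.730 - (-4)·-1.054 - (2)·-0.303) / (13) = 0.015
  s = (-1 - (2)·0.730 - (2)·-1.054 - (4)·0.015) / (10) = -0.041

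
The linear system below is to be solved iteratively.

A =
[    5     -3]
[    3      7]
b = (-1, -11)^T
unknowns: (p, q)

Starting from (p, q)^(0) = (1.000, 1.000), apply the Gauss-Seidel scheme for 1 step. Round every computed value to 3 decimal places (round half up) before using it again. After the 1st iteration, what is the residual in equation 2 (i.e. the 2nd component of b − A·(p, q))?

0.001

Iteration 1:
  p = (-1 - (-3)·1.000) / (5) = 0.400
  q = (-11 - (3)·0.400) / (7) = -1.743
Residual b − A·x = (-8.229, 0.001)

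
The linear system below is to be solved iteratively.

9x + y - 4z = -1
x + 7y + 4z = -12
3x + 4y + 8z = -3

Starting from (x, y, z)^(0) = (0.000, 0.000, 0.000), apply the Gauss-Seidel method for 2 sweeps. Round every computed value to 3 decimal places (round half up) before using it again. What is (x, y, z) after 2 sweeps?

(0.307, -2.053, 0.536)

Iteration 1:
  x = (-1 - (1)·0.000 - (-4)·0.000) / (9) = -0.111
  y = (-12 - (1)·-0.111 - (4)·0.000) / (7) = -1.698
  z = (-3 - (3)·-0.111 - (4)·-1.698) / (8) = 0.516
Iteration 2:
  x = (-1 - (1)·-1.698 - (-4)·0.516) / (9) = 0.307
  y = (-12 - (1)·0.307 - (4)·0.516) / (7) = -2.053
  z = (-3 - (3)·0.307 - (4)·-2.053) / (8) = 0.536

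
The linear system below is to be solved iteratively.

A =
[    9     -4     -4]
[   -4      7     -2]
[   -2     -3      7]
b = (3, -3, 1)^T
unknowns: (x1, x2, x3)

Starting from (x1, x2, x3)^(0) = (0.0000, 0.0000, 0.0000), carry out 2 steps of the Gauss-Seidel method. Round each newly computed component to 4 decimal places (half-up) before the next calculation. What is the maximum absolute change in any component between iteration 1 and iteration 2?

Iteration 1:
  x1 = (3 - (-4)·0.0000 - (-4)·0.0000) / (9) = 0.3333
  x2 = (-3 - (-4)·0.3333 - (-2)·0.0000) / (7) = -0.2381
  x3 = (1 - (-2)·0.3333 - (-3)·-0.2381) / (7) = 0.1360
Iteration 2:
  x1 = (3 - (-4)·-0.2381 - (-4)·0.1360) / (9) = 0.2880
  x2 = (-3 - (-4)·0.2880 - (-2)·0.1360) / (7) = -0.2251
  x3 = (1 - (-2)·0.2880 - (-3)·-0.2251) / (7) = 0.1287
Change: (-0.0453, 0.0130, -0.0073) → max |·| = 0.0453

0.0453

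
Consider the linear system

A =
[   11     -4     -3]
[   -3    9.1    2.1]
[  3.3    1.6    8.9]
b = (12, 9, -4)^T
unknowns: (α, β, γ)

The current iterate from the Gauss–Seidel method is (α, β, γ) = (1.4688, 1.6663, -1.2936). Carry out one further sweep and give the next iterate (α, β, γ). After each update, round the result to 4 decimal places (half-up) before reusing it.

One sweep:
  α = (12 - (-4)·1.6663 - (-3)·-1.2936) / (11) = 1.3440
  β = (9 - (-3)·1.3440 - (2.1)·-1.2936) / (9.1) = 1.7306
  γ = (-4 - (3.3)·1.3440 - (1.6)·1.7306) / (8.9) = -1.2589

(1.3440, 1.7306, -1.2589)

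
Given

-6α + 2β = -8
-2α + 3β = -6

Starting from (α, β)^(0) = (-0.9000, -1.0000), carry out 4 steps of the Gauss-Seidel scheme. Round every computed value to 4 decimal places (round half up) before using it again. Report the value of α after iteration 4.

0.8587

Iteration 1:
  α = (-8 - (2)·-1.0000) / (-6) = 1.0000
  β = (-6 - (-2)·1.0000) / (3) = -1.3333
Iteration 2:
  α = (-8 - (2)·-1.3333) / (-6) = 0.8889
  β = (-6 - (-2)·0.8889) / (3) = -1.4074
Iteration 3:
  α = (-8 - (2)·-1.4074) / (-6) = 0.8642
  β = (-6 - (-2)·0.8642) / (3) = -1.4239
Iteration 4:
  α = (-8 - (2)·-1.4239) / (-6) = 0.8587
  β = (-6 - (-2)·0.8587) / (3) = -1.4275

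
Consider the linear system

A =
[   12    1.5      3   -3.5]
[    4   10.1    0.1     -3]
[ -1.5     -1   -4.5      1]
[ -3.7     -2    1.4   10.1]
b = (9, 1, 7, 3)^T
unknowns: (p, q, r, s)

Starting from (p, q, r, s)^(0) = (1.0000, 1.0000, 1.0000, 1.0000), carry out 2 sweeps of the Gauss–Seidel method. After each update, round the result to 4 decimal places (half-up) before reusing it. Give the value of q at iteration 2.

-0.1905

Iteration 1:
  p = (9 - (1.5)·1.0000 - (3)·1.0000 - (-3.5)·1.0000) / (12) = 0.6667
  q = (1 - (4)·0.6667 - (0.1)·1.0000 - (-3)·1.0000) / (10.1) = 0.1221
  r = (7 - (-1.5)·0.6667 - (-1)·0.1221 - (1)·1.0000) / (-4.5) = -1.5827
  s = (3 - (-3.7)·0.6667 - (-2)·0.1221 - (1.4)·-1.5827) / (10.1) = 0.7848
Iteration 2:
  p = (9 - (1.5)·0.1221 - (3)·-1.5827 - (-3.5)·0.7848) / (12) = 1.3593
  q = (1 - (4)·1.3593 - (0.1)·-1.5827 - (-3)·0.7848) / (10.1) = -0.1905
  r = (7 - (-1.5)·1.3593 - (-1)·-0.1905 - (1)·0.7848) / (-4.5) = -1.7919
  s = (3 - (-3.7)·1.3593 - (-2)·-0.1905 - (1.4)·-1.7919) / (10.1) = 1.0057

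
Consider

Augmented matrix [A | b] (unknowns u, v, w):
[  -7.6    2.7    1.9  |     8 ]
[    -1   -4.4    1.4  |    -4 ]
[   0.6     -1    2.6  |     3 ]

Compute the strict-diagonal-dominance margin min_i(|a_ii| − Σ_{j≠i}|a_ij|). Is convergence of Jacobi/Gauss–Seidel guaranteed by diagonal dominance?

1

row 1: |-7.6| − (2.7+1.9) = 3
row 2: |-4.4| − (1+1.4) = 2
row 3: |2.6| − (0.6+1) = 1
minimum over rows = 1 → strictly diagonally dominant (convergence guaranteed)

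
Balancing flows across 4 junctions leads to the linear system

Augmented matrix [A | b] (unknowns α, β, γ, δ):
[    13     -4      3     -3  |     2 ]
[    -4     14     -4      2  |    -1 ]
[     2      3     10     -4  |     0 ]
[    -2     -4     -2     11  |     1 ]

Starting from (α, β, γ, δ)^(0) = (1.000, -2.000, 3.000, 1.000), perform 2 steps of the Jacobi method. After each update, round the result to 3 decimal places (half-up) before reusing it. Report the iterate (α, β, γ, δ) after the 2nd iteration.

Iteration 1:
  α = (2 - (-4)·-2.000 - (3)·3.000 - (-3)·1.000) / (13) = -0.923
  β = (-1 - (-4)·1.000 - (-4)·3.000 - (2)·1.000) / (14) = 0.929
  γ = (0 - (2)·1.000 - (3)·-2.000 - (-4)·1.000) / (10) = 0.800
  δ = (1 - (-2)·1.000 - (-4)·-2.000 - (-2)·3.000) / (11) = 0.091
Iteration 2:
  α = (2 - (-4)·0.929 - (3)·0.800 - (-3)·0.091) / (13) = 0.276
  β = (-1 - (-4)·-0.923 - (-4)·0.800 - (2)·0.091) / (14) = -0.120
  γ = (0 - (2)·-0.923 - (3)·0.929 - (-4)·0.091) / (10) = -0.058
  δ = (1 - (-2)·-0.923 - (-4)·0.929 - (-2)·0.800) / (11) = 0.406

(0.276, -0.120, -0.058, 0.406)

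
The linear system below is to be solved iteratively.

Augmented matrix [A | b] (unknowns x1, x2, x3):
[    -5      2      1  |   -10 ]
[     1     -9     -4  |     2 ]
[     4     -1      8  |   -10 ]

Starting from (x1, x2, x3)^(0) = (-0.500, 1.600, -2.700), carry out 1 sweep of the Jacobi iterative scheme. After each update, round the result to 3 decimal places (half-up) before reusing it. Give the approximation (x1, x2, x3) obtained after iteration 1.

(2.100, 0.922, -0.800)

Iteration 1:
  x1 = (-10 - (2)·1.600 - (1)·-2.700) / (-5) = 2.100
  x2 = (2 - (1)·-0.500 - (-4)·-2.700) / (-9) = 0.922
  x3 = (-10 - (4)·-0.500 - (-1)·1.600) / (8) = -0.800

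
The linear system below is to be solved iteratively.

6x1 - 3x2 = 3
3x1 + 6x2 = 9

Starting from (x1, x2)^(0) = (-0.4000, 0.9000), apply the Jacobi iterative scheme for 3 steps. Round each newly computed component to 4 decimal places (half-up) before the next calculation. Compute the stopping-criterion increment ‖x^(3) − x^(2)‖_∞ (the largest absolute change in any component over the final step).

0.3375

Iteration 1:
  x1 = (3 - (-3)·0.9000) / (6) = 0.9500
  x2 = (9 - (3)·-0.4000) / (6) = 1.7000
Iteration 2:
  x1 = (3 - (-3)·1.7000) / (6) = 1.3500
  x2 = (9 - (3)·0.9500) / (6) = 1.0250
Iteration 3:
  x1 = (3 - (-3)·1.0250) / (6) = 1.0125
  x2 = (9 - (3)·1.3500) / (6) = 0.8250
Change: (-0.3375, -0.2000) → max |·| = 0.3375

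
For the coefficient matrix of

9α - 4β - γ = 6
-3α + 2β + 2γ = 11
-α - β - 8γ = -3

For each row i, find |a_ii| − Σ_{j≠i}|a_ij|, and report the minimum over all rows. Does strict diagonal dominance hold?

row 1: |9| − (4+1) = 4
row 2: |2| − (3+2) = -3
row 3: |-8| − (1+1) = 6
minimum over rows = -3 → not strictly diagonally dominant

-3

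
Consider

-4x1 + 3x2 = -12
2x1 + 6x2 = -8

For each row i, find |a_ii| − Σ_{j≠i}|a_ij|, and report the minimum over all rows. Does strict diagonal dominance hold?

row 1: |-4| − (3) = 1
row 2: |6| − (2) = 4
minimum over rows = 1 → strictly diagonally dominant (convergence guaranteed)

1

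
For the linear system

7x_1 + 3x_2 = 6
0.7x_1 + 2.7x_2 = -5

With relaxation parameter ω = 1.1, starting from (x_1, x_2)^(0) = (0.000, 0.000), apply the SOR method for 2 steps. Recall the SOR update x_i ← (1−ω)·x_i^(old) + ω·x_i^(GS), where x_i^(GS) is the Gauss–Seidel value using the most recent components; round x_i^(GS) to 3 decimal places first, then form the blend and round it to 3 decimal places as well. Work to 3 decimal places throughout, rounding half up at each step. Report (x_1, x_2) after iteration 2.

(1.935, -2.359)

Iteration 1:
  x_1: GS value = (6 - (3)·0.000) / (7) = 0.857;  x_1 ← (1−ω)·0.000 + ω·0.857 = 0.943
  x_2: GS value = (-5 - (0.7)·0.943) / (2.7) = -2.096;  x_2 ← (1−ω)·0.000 + ω·-2.096 = -2.306
Iteration 2:
  x_1: GS value = (6 - (3)·-2.306) / (7) = 1.845;  x_1 ← (1−ω)·0.943 + ω·1.845 = 1.935
  x_2: GS value = (-5 - (0.7)·1.935) / (2.7) = -2.354;  x_2 ← (1−ω)·-2.306 + ω·-2.354 = -2.359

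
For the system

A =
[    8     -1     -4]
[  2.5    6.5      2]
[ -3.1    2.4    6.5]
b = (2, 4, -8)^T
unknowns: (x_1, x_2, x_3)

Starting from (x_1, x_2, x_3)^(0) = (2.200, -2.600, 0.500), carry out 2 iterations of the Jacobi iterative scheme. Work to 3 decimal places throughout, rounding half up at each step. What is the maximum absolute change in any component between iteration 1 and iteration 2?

Iteration 1:
  x_1 = (2 - (-1)·-2.600 - (-4)·0.500) / (8) = 0.175
  x_2 = (4 - (2.5)·2.200 - (2)·0.500) / (6.5) = -0.385
  x_3 = (-8 - (-3.1)·2.200 - (2.4)·-2.600) / (6.5) = 0.778
Iteration 2:
  x_1 = (2 - (-1)·-0.385 - (-4)·0.778) / (8) = 0.591
  x_2 = (4 - (2.5)·0.175 - (2)·0.778) / (6.5) = 0.309
  x_3 = (-8 - (-3.1)·0.175 - (2.4)·-0.385) / (6.5) = -1.005
Change: (0.416, 0.694, -1.783) → max |·| = 1.783

1.783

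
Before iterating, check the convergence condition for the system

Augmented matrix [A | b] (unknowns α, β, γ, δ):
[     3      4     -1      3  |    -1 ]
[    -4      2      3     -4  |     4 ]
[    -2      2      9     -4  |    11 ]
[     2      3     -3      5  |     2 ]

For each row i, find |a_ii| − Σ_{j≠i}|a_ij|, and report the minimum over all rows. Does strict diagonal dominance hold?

row 1: |3| − (4+1+3) = -5
row 2: |2| − (4+3+4) = -9
row 3: |9| − (2+2+4) = 1
row 4: |5| − (2+3+3) = -3
minimum over rows = -9 → not strictly diagonally dominant

-9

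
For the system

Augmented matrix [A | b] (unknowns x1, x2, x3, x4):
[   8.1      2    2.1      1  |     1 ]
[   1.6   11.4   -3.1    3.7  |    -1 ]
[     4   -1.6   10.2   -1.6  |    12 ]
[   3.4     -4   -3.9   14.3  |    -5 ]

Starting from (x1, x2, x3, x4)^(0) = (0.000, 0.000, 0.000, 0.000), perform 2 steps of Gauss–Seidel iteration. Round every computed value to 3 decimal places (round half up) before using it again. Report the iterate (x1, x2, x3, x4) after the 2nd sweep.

(-0.126, 0.266, 1.251, 0.096)

Iteration 1:
  x1 = (1 - (2)·0.000 - (2.1)·0.000 - (1)·0.000) / (8.1) = 0.123
  x2 = (-1 - (1.6)·0.123 - (-3.1)·0.000 - (3.7)·0.000) / (11.4) = -0.105
  x3 = (12 - (4)·0.123 - (-1.6)·-0.105 - (-1.6)·0.000) / (10.2) = 1.112
  x4 = (-5 - (3.4)·0.123 - (-4)·-0.105 - (-3.9)·1.112) / (14.3) = -0.105
Iteration 2:
  x1 = (1 - (2)·-0.105 - (2.1)·1.112 - (1)·-0.105) / (8.1) = -0.126
  x2 = (-1 - (1.6)·-0.126 - (-3.1)·1.112 - (3.7)·-0.105) / (11.4) = 0.266
  x3 = (12 - (4)·-0.126 - (-1.6)·0.266 - (-1.6)·-0.105) / (10.2) = 1.251
  x4 = (-5 - (3.4)·-0.126 - (-4)·0.266 - (-3.9)·1.251) / (14.3) = 0.096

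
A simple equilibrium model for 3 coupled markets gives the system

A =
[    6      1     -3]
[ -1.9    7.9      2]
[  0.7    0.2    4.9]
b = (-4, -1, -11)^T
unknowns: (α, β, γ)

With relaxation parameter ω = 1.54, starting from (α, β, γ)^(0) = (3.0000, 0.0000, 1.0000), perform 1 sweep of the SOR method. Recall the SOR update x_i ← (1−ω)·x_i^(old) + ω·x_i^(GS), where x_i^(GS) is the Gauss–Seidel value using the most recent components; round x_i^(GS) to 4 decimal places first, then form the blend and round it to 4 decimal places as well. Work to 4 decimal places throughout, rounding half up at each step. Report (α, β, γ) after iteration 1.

Iteration 1:
  α: GS value = (-4 - (1)·0.0000 - (-3)·1.0000) / (6) = -0.1667;  α ← (1−ω)·3.0000 + ω·-0.1667 = -1.8767
  β: GS value = (-1 - (-1.9)·-1.8767 - (2)·1.0000) / (7.9) = -0.8311;  β ← (1−ω)·0.0000 + ω·-0.8311 = -1.2799
  γ: GS value = (-11 - (0.7)·-1.8767 - (0.2)·-1.2799) / (4.9) = -1.9246;  γ ← (1−ω)·1.0000 + ω·-1.9246 = -3.5039

(-1.8767, -1.2799, -3.5039)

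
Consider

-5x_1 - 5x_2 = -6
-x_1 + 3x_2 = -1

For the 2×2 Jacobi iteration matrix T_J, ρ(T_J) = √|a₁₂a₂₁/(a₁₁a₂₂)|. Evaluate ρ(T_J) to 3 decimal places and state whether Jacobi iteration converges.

0.577

a₁₂a₂₁/(a₁₁a₂₂) = (-5)·(-1) / ((-5)·(3)) = -0.333333
ρ = √|-0.333333| = √0.333333 = 0.577
ρ < 1, so Jacobi converges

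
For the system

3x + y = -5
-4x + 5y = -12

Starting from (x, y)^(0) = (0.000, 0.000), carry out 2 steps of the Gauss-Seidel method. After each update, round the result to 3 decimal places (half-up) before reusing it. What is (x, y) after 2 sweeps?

(-0.422, -2.738)

Iteration 1:
  x = (-5 - (1)·0.000) / (3) = -1.667
  y = (-12 - (-4)·-1.667) / (5) = -3.734
Iteration 2:
  x = (-5 - (1)·-3.734) / (3) = -0.422
  y = (-12 - (-4)·-0.422) / (5) = -2.738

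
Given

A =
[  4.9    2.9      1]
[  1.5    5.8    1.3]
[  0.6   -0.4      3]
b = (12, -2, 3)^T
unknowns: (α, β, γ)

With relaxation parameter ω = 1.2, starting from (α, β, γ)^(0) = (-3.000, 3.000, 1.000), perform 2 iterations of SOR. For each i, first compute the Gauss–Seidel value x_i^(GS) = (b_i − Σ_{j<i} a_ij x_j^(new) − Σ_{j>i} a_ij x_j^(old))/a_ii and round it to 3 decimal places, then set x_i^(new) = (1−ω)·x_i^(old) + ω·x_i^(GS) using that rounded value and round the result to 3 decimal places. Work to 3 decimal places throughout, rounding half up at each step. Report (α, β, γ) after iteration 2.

(3.761, -1.375, -0.015)

Iteration 1:
  α: GS value = (12 - (2.9)·3.000 - (1)·1.000) / (4.9) = 0.469;  α ← (1−ω)·-3.000 + ω·0.469 = 1.163
  β: GS value = (-2 - (1.5)·1.163 - (1.3)·1.000) / (5.8) = -0.870;  β ← (1−ω)·3.000 + ω·-0.870 = -1.644
  γ: GS value = (3 - (0.6)·1.163 - (-0.4)·-1.644) / (3) = 0.548;  γ ← (1−ω)·1.000 + ω·0.548 = 0.458
Iteration 2:
  α: GS value = (12 - (2.9)·-1.644 - (1)·0.458) / (4.9) = 3.328;  α ← (1−ω)·1.163 + ω·3.328 = 3.761
  β: GS value = (-2 - (1.5)·3.761 - (1.3)·0.458) / (5.8) = -1.420;  β ← (1−ω)·-1.644 + ω·-1.420 = -1.375
  γ: GS value = (3 - (0.6)·3.761 - (-0.4)·-1.375) / (3) = 0.064;  γ ← (1−ω)·0.458 + ω·0.064 = -0.015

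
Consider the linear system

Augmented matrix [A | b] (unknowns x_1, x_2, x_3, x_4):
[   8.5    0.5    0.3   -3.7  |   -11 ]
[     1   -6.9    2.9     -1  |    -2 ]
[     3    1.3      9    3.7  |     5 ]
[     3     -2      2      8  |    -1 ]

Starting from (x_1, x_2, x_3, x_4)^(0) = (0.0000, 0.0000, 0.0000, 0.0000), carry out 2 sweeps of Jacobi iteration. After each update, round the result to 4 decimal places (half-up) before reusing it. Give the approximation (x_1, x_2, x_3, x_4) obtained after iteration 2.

(-1.3852, 0.3539, 0.9964, 0.2939)

Iteration 1:
  x_1 = (-11 - (0.5)·0.0000 - (0.3)·0.0000 - (-3.7)·0.0000) / (8.5) = -1.2941
  x_2 = (-2 - (1)·0.0000 - (2.9)·0.0000 - (-1)·0.0000) / (-6.9) = 0.2899
  x_3 = (5 - (3)·0.0000 - (1.3)·0.0000 - (3.7)·0.0000) / (9) = 0.5556
  x_4 = (-1 - (3)·0.0000 - (-2)·0.0000 - (2)·0.0000) / (8) = -0.1250
Iteration 2:
  x_1 = (-11 - (0.5)·0.2899 - (0.3)·0.5556 - (-3.7)·-0.1250) / (8.5) = -1.3852
  x_2 = (-2 - (1)·-1.2941 - (2.9)·0.5556 - (-1)·-0.1250) / (-6.9) = 0.3539
  x_3 = (5 - (3)·-1.2941 - (1.3)·0.2899 - (3.7)·-0.1250) / (9) = 0.9964
  x_4 = (-1 - (3)·-1.2941 - (-2)·0.2899 - (2)·0.5556) / (8) = 0.2939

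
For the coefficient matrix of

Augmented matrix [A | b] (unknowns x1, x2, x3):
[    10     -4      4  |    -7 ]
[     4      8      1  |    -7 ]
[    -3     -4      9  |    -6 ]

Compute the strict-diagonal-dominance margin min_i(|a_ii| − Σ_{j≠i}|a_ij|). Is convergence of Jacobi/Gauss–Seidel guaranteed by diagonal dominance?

2

row 1: |10| − (4+4) = 2
row 2: |8| − (4+1) = 3
row 3: |9| − (3+4) = 2
minimum over rows = 2 → strictly diagonally dominant (convergence guaranteed)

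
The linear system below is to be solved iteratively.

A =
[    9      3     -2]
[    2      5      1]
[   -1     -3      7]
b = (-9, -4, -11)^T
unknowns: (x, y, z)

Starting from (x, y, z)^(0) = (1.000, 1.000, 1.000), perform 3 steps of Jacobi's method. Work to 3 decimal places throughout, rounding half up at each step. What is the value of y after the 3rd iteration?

Iteration 1:
  x = (-9 - (3)·1.000 - (-2)·1.000) / (9) = -1.111
  y = (-4 - (2)·1.000 - (1)·1.000) / (5) = -1.400
  z = (-11 - (-1)·1.000 - (-3)·1.000) / (7) = -1.000
Iteration 2:
  x = (-9 - (3)·-1.400 - (-2)·-1.000) / (9) = -0.756
  y = (-4 - (2)·-1.111 - (1)·-1.000) / (5) = -0.156
  z = (-11 - (-1)·-1.111 - (-3)·-1.400) / (7) = -2.330
Iteration 3:
  x = (-9 - (3)·-0.156 - (-2)·-2.330) / (9) = -1.466
  y = (-4 - (2)·-0.756 - (1)·-2.330) / (5) = -0.032
  z = (-11 - (-1)·-0.756 - (-3)·-0.156) / (7) = -1.746

-0.032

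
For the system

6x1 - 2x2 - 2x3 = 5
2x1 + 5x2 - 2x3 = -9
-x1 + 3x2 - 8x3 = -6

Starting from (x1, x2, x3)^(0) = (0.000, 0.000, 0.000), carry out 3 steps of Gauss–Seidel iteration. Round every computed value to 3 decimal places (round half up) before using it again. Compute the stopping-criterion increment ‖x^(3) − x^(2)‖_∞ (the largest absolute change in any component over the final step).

Iteration 1:
  x1 = (5 - (-2)·0.000 - (-2)·0.000) / (6) = 0.833
  x2 = (-9 - (2)·0.833 - (-2)·0.000) / (5) = -2.133
  x3 = (-6 - (-1)·0.833 - (3)·-2.133) / (-8) = -0.154
Iteration 2:
  x1 = (5 - (-2)·-2.133 - (-2)·-0.154) / (6) = 0.071
  x2 = (-9 - (2)·0.071 - (-2)·-0.154) / (5) = -1.890
  x3 = (-6 - (-1)·0.071 - (3)·-1.890) / (-8) = 0.032
Iteration 3:
  x1 = (5 - (-2)·-1.890 - (-2)·0.032) / (6) = 0.214
  x2 = (-9 - (2)·0.214 - (-2)·0.032) / (5) = -1.873
  x3 = (-6 - (-1)·0.214 - (3)·-1.873) / (-8) = 0.021
Change: (0.143, 0.017, -0.011) → max |·| = 0.143

0.143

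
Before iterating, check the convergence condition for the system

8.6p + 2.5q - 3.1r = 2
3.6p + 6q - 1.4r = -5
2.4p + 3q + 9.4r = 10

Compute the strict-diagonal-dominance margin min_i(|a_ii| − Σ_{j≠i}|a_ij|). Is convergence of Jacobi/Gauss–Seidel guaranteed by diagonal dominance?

row 1: |8.6| − (2.5+3.1) = 3
row 2: |6| − (3.6+1.4) = 1
row 3: |9.4| − (2.4+3) = 4
minimum over rows = 1 → strictly diagonally dominant (convergence guaranteed)

1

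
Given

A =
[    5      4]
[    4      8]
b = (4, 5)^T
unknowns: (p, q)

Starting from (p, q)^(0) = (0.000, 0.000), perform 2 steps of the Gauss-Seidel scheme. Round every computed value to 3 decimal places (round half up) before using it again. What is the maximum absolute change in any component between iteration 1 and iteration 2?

0.180

Iteration 1:
  p = (4 - (4)·0.000) / (5) = 0.800
  q = (5 - (4)·0.800) / (8) = 0.225
Iteration 2:
  p = (4 - (4)·0.225) / (5) = 0.620
  q = (5 - (4)·0.620) / (8) = 0.315
Change: (-0.180, 0.090) → max |·| = 0.180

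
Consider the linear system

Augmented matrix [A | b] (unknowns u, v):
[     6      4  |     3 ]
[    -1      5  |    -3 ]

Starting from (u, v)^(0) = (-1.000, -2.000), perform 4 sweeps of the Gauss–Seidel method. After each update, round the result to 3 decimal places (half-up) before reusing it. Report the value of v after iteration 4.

Iteration 1:
  u = (3 - (4)·-2.000) / (6) = 1.833
  v = (-3 - (-1)·1.833) / (5) = -0.233
Iteration 2:
  u = (3 - (4)·-0.233) / (6) = 0.655
  v = (-3 - (-1)·0.655) / (5) = -0.469
Iteration 3:
  u = (3 - (4)·-0.469) / (6) = 0.813
  v = (-3 - (-1)·0.813) / (5) = -0.437
Iteration 4:
  u = (3 - (4)·-0.437) / (6) = 0.791
  v = (-3 - (-1)·0.791) / (5) = -0.442

-0.442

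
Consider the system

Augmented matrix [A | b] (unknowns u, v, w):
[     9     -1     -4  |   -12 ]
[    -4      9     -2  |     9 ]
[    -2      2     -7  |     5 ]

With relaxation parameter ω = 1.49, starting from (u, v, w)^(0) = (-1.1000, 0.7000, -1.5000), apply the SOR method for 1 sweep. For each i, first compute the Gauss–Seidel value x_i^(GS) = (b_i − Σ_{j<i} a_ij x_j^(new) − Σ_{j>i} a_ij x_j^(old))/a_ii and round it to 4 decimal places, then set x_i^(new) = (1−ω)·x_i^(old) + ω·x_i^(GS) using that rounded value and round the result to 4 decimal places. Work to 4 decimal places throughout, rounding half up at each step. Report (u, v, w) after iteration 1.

(-2.3251, -0.8894, 0.2819)

Iteration 1:
  u: GS value = (-12 - (-1)·0.7000 - (-4)·-1.5000) / (9) = -1.9222;  u ← (1−ω)·-1.1000 + ω·-1.9222 = -2.3251
  v: GS value = (9 - (-4)·-2.3251 - (-2)·-1.5000) / (9) = -0.3667;  v ← (1−ω)·0.7000 + ω·-0.3667 = -0.8894
  w: GS value = (5 - (-2)·-2.3251 - (2)·-0.8894) / (-7) = -0.3041;  w ← (1−ω)·-1.5000 + ω·-0.3041 = 0.2819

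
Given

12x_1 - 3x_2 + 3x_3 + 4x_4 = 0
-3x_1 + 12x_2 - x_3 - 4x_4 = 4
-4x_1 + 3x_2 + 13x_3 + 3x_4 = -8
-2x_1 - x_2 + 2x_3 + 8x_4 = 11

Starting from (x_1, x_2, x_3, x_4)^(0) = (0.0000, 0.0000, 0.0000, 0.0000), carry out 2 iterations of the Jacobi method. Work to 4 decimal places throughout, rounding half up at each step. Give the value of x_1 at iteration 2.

-0.2212

Iteration 1:
  x_1 = (0 - (-3)·0.0000 - (3)·0.0000 - (4)·0.0000) / (12) = 0.0000
  x_2 = (4 - (-3)·0.0000 - (-1)·0.0000 - (-4)·0.0000) / (12) = 0.3333
  x_3 = (-8 - (-4)·0.0000 - (3)·0.0000 - (3)·0.0000) / (13) = -0.6154
  x_4 = (11 - (-2)·0.0000 - (-1)·0.0000 - (2)·0.0000) / (8) = 1.3750
Iteration 2:
  x_1 = (0 - (-3)·0.3333 - (3)·-0.6154 - (4)·1.3750) / (12) = -0.2212
  x_2 = (4 - (-3)·0.0000 - (-1)·-0.6154 - (-4)·1.3750) / (12) = 0.7404
  x_3 = (-8 - (-4)·0.0000 - (3)·0.3333 - (3)·1.3750) / (13) = -1.0096
  x_4 = (11 - (-2)·0.0000 - (-1)·0.3333 - (2)·-0.6154) / (8) = 1.5705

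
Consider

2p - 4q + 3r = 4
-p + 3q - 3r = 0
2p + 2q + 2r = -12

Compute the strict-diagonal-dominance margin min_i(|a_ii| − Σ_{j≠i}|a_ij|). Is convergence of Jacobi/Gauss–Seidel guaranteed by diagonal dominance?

row 1: |2| − (4+3) = -5
row 2: |3| − (1+3) = -1
row 3: |2| − (2+2) = -2
minimum over rows = -5 → not strictly diagonally dominant

-5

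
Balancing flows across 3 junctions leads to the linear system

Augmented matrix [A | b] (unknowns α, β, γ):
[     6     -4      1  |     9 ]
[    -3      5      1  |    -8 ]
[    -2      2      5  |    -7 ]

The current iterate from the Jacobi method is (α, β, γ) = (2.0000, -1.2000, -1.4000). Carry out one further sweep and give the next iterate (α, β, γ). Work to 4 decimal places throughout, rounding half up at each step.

(0.9333, -0.1200, -0.1200)

One sweep:
  α = (9 - (-4)·-1.2000 - (1)·-1.4000) / (6) = 0.9333
  β = (-8 - (-3)·2.0000 - (1)·-1.4000) / (5) = -0.1200
  γ = (-7 - (-2)·2.0000 - (2)·-1.2000) / (5) = -0.1200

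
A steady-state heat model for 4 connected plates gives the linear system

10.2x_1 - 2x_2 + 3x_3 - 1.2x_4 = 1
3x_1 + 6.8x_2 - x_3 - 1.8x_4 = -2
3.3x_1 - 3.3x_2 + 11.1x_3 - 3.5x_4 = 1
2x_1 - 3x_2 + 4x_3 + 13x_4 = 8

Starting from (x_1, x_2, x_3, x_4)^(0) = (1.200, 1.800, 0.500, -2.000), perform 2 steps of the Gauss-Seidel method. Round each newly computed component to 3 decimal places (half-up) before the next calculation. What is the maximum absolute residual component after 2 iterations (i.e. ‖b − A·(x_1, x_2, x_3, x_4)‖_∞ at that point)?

Iteration 1:
  x_1 = (1 - (-2)·1.800 - (3)·0.500 - (-1.2)·-2.000) / (10.2) = 0.069
  x_2 = (-2 - (3)·0.069 - (-1)·0.500 - (-1.8)·-2.000) / (6.8) = -0.780
  x_3 = (1 - (3.3)·0.069 - (-3.3)·-0.780 - (-3.5)·-2.000) / (11.1) = -0.793
  x_4 = (8 - (2)·0.069 - (-3)·-0.780 - (4)·-0.793) / (13) = 0.669
Iteration 2:
  x_1 = (1 - (-2)·-0.780 - (3)·-0.793 - (-1.2)·0.669) / (10.2) = 0.257
  x_2 = (-2 - (3)·0.257 - (-1)·-0.793 - (-1.8)·0.669) / (6.8) = -0.347
  x_3 = (1 - (3.3)·0.257 - (-3.3)·-0.347 - (-3.5)·0.669) / (11.1) = 0.121
  x_4 = (8 - (2)·0.257 - (-3)·-0.347 - (4)·0.121) / (13) = 0.459
Residual b − A·x = (-2.128, 0.536, -0.730, -0.006); ∞-norm = 2.128

2.128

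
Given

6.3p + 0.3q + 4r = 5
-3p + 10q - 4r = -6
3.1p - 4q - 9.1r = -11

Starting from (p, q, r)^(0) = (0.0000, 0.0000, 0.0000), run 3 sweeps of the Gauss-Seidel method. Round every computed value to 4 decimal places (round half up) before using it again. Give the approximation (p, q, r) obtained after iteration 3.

(0.0726, -0.1236, 1.2879)

Iteration 1:
  p = (5 - (0.3)·0.0000 - (4)·0.0000) / (6.3) = 0.7937
  q = (-6 - (-3)·0.7937 - (-4)·0.0000) / (10) = -0.3619
  r = (-11 - (3.1)·0.7937 - (-4)·-0.3619) / (-9.1) = 1.6382
Iteration 2:
  p = (5 - (0.3)·-0.3619 - (4)·1.6382) / (6.3) = -0.2292
  q = (-6 - (-3)·-0.2292 - (-4)·1.6382) / (10) = -0.0135
  r = (-11 - (3.1)·-0.2292 - (-4)·-0.0135) / (-9.1) = 1.1366
Iteration 3:
  p = (5 - (0.3)·-0.0135 - (4)·1.1366) / (6.3) = 0.0726
  q = (-6 - (-3)·0.0726 - (-4)·1.1366) / (10) = -0.1236
  r = (-11 - (3.1)·0.0726 - (-4)·-0.1236) / (-9.1) = 1.2879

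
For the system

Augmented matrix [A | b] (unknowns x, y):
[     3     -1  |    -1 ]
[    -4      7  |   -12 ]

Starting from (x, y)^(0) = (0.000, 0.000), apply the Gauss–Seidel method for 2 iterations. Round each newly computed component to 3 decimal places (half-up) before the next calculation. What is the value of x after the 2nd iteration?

Iteration 1:
  x = (-1 - (-1)·0.000) / (3) = -0.333
  y = (-12 - (-4)·-0.333) / (7) = -1.905
Iteration 2:
  x = (-1 - (-1)·-1.905) / (3) = -0.968
  y = (-12 - (-4)·-0.968) / (7) = -2.267

-0.968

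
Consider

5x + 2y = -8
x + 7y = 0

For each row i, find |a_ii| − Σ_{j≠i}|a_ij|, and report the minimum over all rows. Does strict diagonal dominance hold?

3

row 1: |5| − (2) = 3
row 2: |7| − (1) = 6
minimum over rows = 3 → strictly diagonally dominant (convergence guaranteed)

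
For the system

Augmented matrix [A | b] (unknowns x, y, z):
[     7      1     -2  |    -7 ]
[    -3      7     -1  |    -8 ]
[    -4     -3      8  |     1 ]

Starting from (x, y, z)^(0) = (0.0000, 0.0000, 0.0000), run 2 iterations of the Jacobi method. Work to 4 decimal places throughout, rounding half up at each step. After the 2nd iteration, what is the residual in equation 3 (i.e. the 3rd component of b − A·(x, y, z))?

Iteration 1:
  x = (-7 - (1)·0.0000 - (-2)·0.0000) / (7) = -1.0000
  y = (-8 - (-3)·0.0000 - (-1)·0.0000) / (7) = -1.1429
  z = (1 - (-4)·0.0000 - (-3)·0.0000) / (8) = 0.1250
Iteration 2:
  x = (-7 - (1)·-1.1429 - (-2)·0.1250) / (7) = -0.8010
  y = (-8 - (-3)·-1.0000 - (-1)·0.1250) / (7) = -1.5536
  z = (1 - (-4)·-1.0000 - (-3)·-1.1429) / (8) = -0.8036
Residual b − A·x = (-1.4466, -0.3314, -0.4360)

-0.4360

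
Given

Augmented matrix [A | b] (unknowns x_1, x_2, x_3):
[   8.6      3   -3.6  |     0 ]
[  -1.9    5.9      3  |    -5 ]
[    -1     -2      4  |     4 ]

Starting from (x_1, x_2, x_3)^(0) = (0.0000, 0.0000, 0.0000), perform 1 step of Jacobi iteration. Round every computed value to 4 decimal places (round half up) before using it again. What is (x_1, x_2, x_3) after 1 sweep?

Iteration 1:
  x_1 = (0 - (3)·0.0000 - (-3.6)·0.0000) / (8.6) = 0.0000
  x_2 = (-5 - (-1.9)·0.0000 - (3)·0.0000) / (5.9) = -0.8475
  x_3 = (4 - (-1)·0.0000 - (-2)·0.0000) / (4) = 1.0000

(0.0000, -0.8475, 1.0000)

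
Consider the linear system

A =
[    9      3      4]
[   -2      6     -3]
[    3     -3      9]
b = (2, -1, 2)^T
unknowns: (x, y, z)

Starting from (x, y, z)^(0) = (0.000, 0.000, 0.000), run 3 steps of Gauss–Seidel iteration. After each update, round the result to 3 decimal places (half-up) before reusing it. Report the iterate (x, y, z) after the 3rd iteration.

Iteration 1:
  x = (2 - (3)·0.000 - (4)·0.000) / (9) = 0.222
  y = (-1 - (-2)·0.222 - (-3)·0.000) / (6) = -0.093
  z = (2 - (3)·0.222 - (-3)·-0.093) / (9) = 0.117
Iteration 2:
  x = (2 - (3)·-0.093 - (4)·0.117) / (9) = 0.201
  y = (-1 - (-2)·0.201 - (-3)·0.117) / (6) = -0.041
  z = (2 - (3)·0.201 - (-3)·-0.041) / (9) = 0.142
Iteration 3:
  x = (2 - (3)·-0.041 - (4)·0.142) / (9) = 0.173
  y = (-1 - (-2)·0.173 - (-3)·0.142) / (6) = -0.038
  z = (2 - (3)·0.173 - (-3)·-0.038) / (9) = 0.152

(0.173, -0.038, 0.152)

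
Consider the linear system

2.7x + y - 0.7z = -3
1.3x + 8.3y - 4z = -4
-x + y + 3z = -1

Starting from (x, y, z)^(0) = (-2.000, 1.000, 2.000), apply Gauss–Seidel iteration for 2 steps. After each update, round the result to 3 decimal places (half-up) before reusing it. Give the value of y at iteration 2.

-0.653

Iteration 1:
  x = (-3 - (1)·1.000 - (-0.7)·2.000) / (2.7) = -0.963
  y = (-4 - (1.3)·-0.963 - (-4)·2.000) / (8.3) = 0.633
  z = (-1 - (-1)·-0.963 - (1)·0.633) / (3) = -0.865
Iteration 2:
  x = (-3 - (1)·0.633 - (-0.7)·-0.865) / (2.7) = -1.570
  y = (-4 - (1.3)·-1.570 - (-4)·-0.865) / (8.3) = -0.653
  z = (-1 - (-1)·-1.570 - (1)·-0.653) / (3) = -0.639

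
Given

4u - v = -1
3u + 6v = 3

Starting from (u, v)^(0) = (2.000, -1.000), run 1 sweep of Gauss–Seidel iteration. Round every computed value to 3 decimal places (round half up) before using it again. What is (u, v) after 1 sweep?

Iteration 1:
  u = (-1 - (-1)·-1.000) / (4) = -0.500
  v = (3 - (3)·-0.500) / (6) = 0.750

(-0.500, 0.750)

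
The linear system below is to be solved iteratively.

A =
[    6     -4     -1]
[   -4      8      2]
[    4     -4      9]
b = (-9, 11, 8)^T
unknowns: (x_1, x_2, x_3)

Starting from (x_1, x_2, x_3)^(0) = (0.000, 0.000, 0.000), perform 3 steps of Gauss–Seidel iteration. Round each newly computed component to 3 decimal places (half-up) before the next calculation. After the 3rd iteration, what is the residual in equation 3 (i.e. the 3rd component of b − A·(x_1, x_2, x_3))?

0.003

Iteration 1:
  x_1 = (-9 - (-4)·0.000 - (-1)·0.000) / (6) = -1.500
  x_2 = (11 - (-4)·-1.500 - (2)·0.000) / (8) = 0.625
  x_3 = (8 - (4)·-1.500 - (-4)·0.625) / (9) = 1.833
Iteration 2:
  x_1 = (-9 - (-4)·0.625 - (-1)·1.833) / (6) = -0.778
  x_2 = (11 - (-4)·-0.778 - (2)·1.833) / (8) = 0.528
  x_3 = (8 - (4)·-0.778 - (-4)·0.528) / (9) = 1.469
Iteration 3:
  x_1 = (-9 - (-4)·0.528 - (-1)·1.469) / (6) = -0.903
  x_2 = (11 - (-4)·-0.903 - (2)·1.469) / (8) = 0.556
  x_3 = (8 - (4)·-0.903 - (-4)·0.556) / (9) = 1.537
Residual b − A·x = (0.179, -0.134, 0.003)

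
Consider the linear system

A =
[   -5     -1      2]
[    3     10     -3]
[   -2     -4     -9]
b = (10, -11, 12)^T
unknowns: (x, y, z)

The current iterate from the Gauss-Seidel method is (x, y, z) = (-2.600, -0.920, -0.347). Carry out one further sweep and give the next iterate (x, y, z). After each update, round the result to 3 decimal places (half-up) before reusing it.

(-1.955, -0.618, -0.624)

One sweep:
  x = (10 - (-1)·-0.920 - (2)·-0.347) / (-5) = -1.955
  y = (-11 - (3)·-1.955 - (-3)·-0.347) / (10) = -0.618
  z = (12 - (-2)·-1.955 - (-4)·-0.618) / (-9) = -0.624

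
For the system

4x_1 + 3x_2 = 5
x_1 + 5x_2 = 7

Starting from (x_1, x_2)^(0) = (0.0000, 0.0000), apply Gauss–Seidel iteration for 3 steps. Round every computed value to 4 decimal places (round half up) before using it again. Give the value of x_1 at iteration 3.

0.2581

Iteration 1:
  x_1 = (5 - (3)·0.0000) / (4) = 1.2500
  x_2 = (7 - (1)·1.2500) / (5) = 1.1500
Iteration 2:
  x_1 = (5 - (3)·1.1500) / (4) = 0.3875
  x_2 = (7 - (1)·0.3875) / (5) = 1.3225
Iteration 3:
  x_1 = (5 - (3)·1.3225) / (4) = 0.2581
  x_2 = (7 - (1)·0.2581) / (5) = 1.3484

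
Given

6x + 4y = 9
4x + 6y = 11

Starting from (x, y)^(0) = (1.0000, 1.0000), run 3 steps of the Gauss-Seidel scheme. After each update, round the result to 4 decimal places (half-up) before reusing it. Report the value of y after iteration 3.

1.4561

Iteration 1:
  x = (9 - (4)·1.0000) / (6) = 0.8333
  y = (11 - (4)·0.8333) / (6) = 1.2778
Iteration 2:
  x = (9 - (4)·1.2778) / (6) = 0.6481
  y = (11 - (4)·0.6481) / (6) = 1.4013
Iteration 3:
  x = (9 - (4)·1.4013) / (6) = 0.5658
  y = (11 - (4)·0.5658) / (6) = 1.4561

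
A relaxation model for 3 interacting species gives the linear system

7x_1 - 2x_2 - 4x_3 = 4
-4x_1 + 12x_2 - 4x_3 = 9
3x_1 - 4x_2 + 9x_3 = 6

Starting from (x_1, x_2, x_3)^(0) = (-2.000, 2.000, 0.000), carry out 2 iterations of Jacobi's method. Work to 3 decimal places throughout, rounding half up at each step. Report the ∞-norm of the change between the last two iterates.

Iteration 1:
  x_1 = (4 - (-2)·2.000 - (-4)·0.000) / (7) = 1.143
  x_2 = (9 - (-4)·-2.000 - (-4)·0.000) / (12) = 0.083
  x_3 = (6 - (3)·-2.000 - (-4)·2.000) / (9) = 2.222
Iteration 2:
  x_1 = (4 - (-2)·0.083 - (-4)·2.222) / (7) = 1.865
  x_2 = (9 - (-4)·1.143 - (-4)·2.222) / (12) = 1.872
  x_3 = (6 - (3)·1.143 - (-4)·0.083) / (9) = 0.323
Change: (0.722, 1.789, -1.899) → max |·| = 1.899

1.899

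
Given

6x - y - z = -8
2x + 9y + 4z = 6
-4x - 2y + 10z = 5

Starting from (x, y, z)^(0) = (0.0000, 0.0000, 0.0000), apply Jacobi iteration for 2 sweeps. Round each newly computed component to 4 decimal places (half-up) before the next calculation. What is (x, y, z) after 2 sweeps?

(-1.1389, 0.7407, 0.1000)

Iteration 1:
  x = (-8 - (-1)·0.0000 - (-1)·0.0000) / (6) = -1.3333
  y = (6 - (2)·0.0000 - (4)·0.0000) / (9) = 0.6667
  z = (5 - (-4)·0.0000 - (-2)·0.0000) / (10) = 0.5000
Iteration 2:
  x = (-8 - (-1)·0.6667 - (-1)·0.5000) / (6) = -1.1389
  y = (6 - (2)·-1.3333 - (4)·0.5000) / (9) = 0.7407
  z = (5 - (-4)·-1.3333 - (-2)·0.6667) / (10) = 0.1000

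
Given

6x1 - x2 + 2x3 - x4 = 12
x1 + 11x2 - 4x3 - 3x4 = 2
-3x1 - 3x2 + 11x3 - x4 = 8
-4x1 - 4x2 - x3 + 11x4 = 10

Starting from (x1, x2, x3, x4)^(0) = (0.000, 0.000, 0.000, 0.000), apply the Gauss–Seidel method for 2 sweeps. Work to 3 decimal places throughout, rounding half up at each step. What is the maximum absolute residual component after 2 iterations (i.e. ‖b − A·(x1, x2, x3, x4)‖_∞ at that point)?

2.528

Iteration 1:
  x1 = (12 - (-1)·0.000 - (2)·0.000 - (-1)·0.000) / (6) = 2.000
  x2 = (2 - (1)·2.000 - (-4)·0.000 - (-3)·0.000) / (11) = 0.000
  x3 = (8 - (-3)·2.000 - (-3)·0.000 - (-1)·0.000) / (11) = 1.273
  x4 = (10 - (-4)·2.000 - (-4)·0.000 - (-1)·1.273) / (11) = 1.752
Iteration 2:
  x1 = (12 - (-1)·0.000 - (2)·1.273 - (-1)·1.752) / (6) = 1.868
  x2 = (2 - (1)·1.868 - (-4)·1.273 - (-3)·1.752) / (11) = 0.953
  x3 = (8 - (-3)·1.868 - (-3)·0.953 - (-1)·1.752) / (11) = 1.656
  x4 = (10 - (-4)·1.868 - (-4)·0.953 - (-1)·1.656) / (11) = 2.085
Residual b − A·x = (0.518, 2.528, 0.332, 0.005); ∞-norm = 2.528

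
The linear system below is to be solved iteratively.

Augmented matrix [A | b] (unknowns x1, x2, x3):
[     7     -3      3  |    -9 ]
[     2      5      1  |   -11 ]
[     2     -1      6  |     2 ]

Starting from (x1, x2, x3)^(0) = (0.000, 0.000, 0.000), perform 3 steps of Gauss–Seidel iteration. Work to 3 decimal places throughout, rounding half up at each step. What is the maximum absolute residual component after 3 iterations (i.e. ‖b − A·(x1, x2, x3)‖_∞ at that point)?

Iteration 1:
  x1 = (-9 - (-3)·0.000 - (3)·0.000) / (7) = -1.286
  x2 = (-11 - (2)·-1.286 - (1)·0.000) / (5) = -1.686
  x3 = (2 - (2)·-1.286 - (-1)·-1.686) / (6) = 0.481
Iteration 2:
  x1 = (-9 - (-3)·-1.686 - (3)·0.481) / (7) = -2.214
  x2 = (-11 - (2)·-2.214 - (1)·0.481) / (5) = -1.411
  x3 = (2 - (2)·-2.214 - (-1)·-1.411) / (6) = 0.836
Iteration 3:
  x1 = (-9 - (-3)·-1.411 - (3)·0.836) / (7) = -2.249
  x2 = (-11 - (2)·-2.249 - (1)·0.836) / (5) = -1.468
  x3 = (2 - (2)·-2.249 - (-1)·-1.468) / (6) = 0.838
Residual b − A·x = (-0.175, 0.000, 0.002); ∞-norm = 0.175

0.175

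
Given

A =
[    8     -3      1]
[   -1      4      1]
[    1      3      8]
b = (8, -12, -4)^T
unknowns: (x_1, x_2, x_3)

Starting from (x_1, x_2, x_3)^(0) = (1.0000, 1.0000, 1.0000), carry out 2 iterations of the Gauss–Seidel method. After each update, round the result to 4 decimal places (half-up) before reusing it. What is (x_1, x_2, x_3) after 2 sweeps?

Iteration 1:
  x_1 = (8 - (-3)·1.0000 - (1)·1.0000) / (8) = 1.2500
  x_2 = (-12 - (-1)·1.2500 - (1)·1.0000) / (4) = -2.9375
  x_3 = (-4 - (1)·1.2500 - (3)·-2.9375) / (8) = 0.4453
Iteration 2:
  x_1 = (8 - (-3)·-2.9375 - (1)·0.4453) / (8) = -0.1572
  x_2 = (-12 - (-1)·-0.1572 - (1)·0.4453) / (4) = -3.1506
  x_3 = (-4 - (1)·-0.1572 - (3)·-3.1506) / (8) = 0.7011

(-0.1572, -3.1506, 0.7011)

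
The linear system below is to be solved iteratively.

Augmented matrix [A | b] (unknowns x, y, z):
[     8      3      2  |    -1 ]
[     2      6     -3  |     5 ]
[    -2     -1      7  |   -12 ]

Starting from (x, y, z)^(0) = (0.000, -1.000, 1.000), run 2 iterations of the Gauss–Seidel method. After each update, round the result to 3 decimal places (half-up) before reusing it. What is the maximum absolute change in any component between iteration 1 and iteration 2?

1.180

Iteration 1:
  x = (-1 - (3)·-1.000 - (2)·1.000) / (8) = 0.000
  y = (5 - (2)·0.000 - (-3)·1.000) / (6) = 1.333
  z = (-12 - (-2)·0.000 - (-1)·1.333) / (7) = -1.524
Iteration 2:
  x = (-1 - (3)·1.333 - (2)·-1.524) / (8) = -0.244
  y = (5 - (2)·-0.244 - (-3)·-1.524) / (6) = 0.153
  z = (-12 - (-2)·-0.244 - (-1)·0.153) / (7) = -1.762
Change: (-0.244, -1.180, -0.238) → max |·| = 1.180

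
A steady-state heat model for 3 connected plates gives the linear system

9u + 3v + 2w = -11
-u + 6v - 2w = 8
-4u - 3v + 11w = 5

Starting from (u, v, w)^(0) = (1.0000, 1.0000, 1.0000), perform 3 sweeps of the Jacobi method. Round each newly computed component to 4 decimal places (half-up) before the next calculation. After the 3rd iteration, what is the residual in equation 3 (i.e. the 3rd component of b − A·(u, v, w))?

Iteration 1:
  u = (-11 - (3)·1.0000 - (2)·1.0000) / (9) = -1.7778
  v = (8 - (-1)·1.0000 - (-2)·1.0000) / (6) = 1.8333
  w = (5 - (-4)·1.0000 - (-3)·1.0000) / (11) = 1.0909
Iteration 2:
  u = (-11 - (3)·1.8333 - (2)·1.0909) / (9) = -2.0757
  v = (8 - (-1)·-1.7778 - (-2)·1.0909) / (6) = 1.4007
  w = (5 - (-4)·-1.7778 - (-3)·1.8333) / (11) = 0.3081
Iteration 3:
  u = (-11 - (3)·1.4007 - (2)·0.3081) / (9) = -1.7576
  v = (8 - (-1)·-2.0757 - (-2)·0.3081) / (6) = 1.0901
  w = (5 - (-4)·-2.0757 - (-3)·1.4007) / (11) = 0.0818
Residual b − A·x = (1.3845, -0.1346, 0.3401)

0.3401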